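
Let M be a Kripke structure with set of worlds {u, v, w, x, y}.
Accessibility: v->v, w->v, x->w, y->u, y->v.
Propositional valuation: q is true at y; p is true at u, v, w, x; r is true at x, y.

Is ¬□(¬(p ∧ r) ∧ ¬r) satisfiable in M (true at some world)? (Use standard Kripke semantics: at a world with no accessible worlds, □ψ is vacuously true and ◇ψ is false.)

Let φ = ¬□(¬(p ∧ r) ∧ ¬r). Evaluate φ at each world:
  u (successors ∅): φ is false.
  v (successors {v}): φ is false.
  w (successors {v}): φ is false.
  x (successors {w}): φ is false.
  y (successors {u, v}): φ is false.
For instance, at x:
  At x: □(¬(p ∧ r) ∧ ¬r) is true, so ¬□(¬(p ∧ r) ∧ ¬r) is false.
    At x: □(¬(p ∧ r) ∧ ¬r) requires ¬(p ∧ r) ∧ ¬r at every successor {w}.
      At w: ¬(p ∧ r) ∧ ¬r is true.
    So □(¬(p ∧ r) ∧ ¬r) is true at x.

No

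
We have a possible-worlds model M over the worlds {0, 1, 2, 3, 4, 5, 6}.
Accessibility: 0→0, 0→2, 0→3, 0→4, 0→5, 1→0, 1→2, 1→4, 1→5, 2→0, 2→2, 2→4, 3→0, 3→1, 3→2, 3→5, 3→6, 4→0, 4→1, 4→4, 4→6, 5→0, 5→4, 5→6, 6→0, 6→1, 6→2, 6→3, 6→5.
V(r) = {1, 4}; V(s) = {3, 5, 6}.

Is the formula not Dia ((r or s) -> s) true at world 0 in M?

At 0: Dia ((r or s) -> s) is true, so not Dia ((r or s) -> s) is false.
  At 0: Dia ((r or s) -> s) requires (r or s) -> s at some successor in {0, 2, 3, 4, 5}.
    (r or s) -> s holds at 0, so Dia ((r or s) -> s) is true at 0.

No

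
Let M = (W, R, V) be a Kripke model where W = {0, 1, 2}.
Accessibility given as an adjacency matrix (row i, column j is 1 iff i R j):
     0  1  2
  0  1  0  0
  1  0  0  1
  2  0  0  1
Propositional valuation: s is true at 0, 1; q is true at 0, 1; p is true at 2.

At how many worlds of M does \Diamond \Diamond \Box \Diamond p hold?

Let φ = \Diamond \Diamond \Box \Diamond p. Evaluate φ at each world:
  0 (successors {0}): φ is false.
  1 (successors {2}): φ is true.
  2 (successors {2}): φ is true.
For instance, at 0:
  At 0: \Diamond \Diamond \Box \Diamond p requires \Diamond \Box \Diamond p at some successor in {0}.
    At 0: \Diamond \Box \Diamond p is false.
  So \Diamond \Diamond \Box \Diamond p is false at 0.
Satisfying worlds: {1, 2}

2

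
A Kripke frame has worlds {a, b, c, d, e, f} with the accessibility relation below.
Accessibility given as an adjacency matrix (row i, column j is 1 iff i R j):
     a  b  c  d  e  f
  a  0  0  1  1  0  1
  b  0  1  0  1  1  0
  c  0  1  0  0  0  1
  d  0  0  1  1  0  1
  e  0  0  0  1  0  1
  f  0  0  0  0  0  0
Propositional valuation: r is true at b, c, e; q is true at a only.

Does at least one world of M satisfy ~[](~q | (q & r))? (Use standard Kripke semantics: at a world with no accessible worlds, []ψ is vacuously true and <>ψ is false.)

No

Let φ = ~[](~q | (q & r)). Evaluate φ at each world:
  a (successors {c, d, f}): φ is false.
  b (successors {b, d, e}): φ is false.
  c (successors {b, f}): φ is false.
  d (successors {c, d, f}): φ is false.
  e (successors {d, f}): φ is false.
  f (successors ∅): φ is false.
For instance, at e:
  At e: [](~q | (q & r)) is true, so ~[](~q | (q & r)) is false.
    At e: [](~q | (q & r)) requires ~q | (q & r) at every successor {d, f}.
      At d: ~q | (q & r) is true.
      At f: ~q | (q & r) is true.
    So [](~q | (q & r)) is true at e.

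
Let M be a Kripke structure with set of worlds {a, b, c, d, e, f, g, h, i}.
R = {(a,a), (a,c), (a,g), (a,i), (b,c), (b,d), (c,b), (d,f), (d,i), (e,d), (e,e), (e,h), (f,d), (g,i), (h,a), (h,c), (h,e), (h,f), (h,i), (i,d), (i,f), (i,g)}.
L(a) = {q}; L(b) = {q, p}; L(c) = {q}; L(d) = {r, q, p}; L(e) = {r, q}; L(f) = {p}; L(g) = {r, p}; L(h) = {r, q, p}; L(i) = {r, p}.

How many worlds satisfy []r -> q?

Let φ = []r -> q. Evaluate φ at each world:
  a (successors {a, c, g, i}): φ is true.
  b (successors {c, d}): φ is true.
  c (successors {b}): φ is true.
  d (successors {f, i}): φ is true.
  e (successors {d, e, h}): φ is true.
  f (successors {d}): φ is false.
  g (successors {i}): φ is false.
  h (successors {a, c, e, f, i}): φ is true.
  i (successors {d, f, g}): φ is true.
For instance, at g:
  At g: []r is true, q is false, so []r -> q is false.
    At g: []r requires r at every successor {i}.
      At i: r is true.
    So []r is true at g.
Satisfying worlds: {a, b, c, d, e, h, i}

7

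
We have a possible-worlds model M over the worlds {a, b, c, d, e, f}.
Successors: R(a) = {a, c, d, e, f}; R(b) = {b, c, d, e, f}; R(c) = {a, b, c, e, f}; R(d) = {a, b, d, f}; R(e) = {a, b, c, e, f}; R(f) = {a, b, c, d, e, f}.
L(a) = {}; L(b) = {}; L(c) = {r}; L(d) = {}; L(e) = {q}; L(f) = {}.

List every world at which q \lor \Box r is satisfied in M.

e

Recall that \Box ψ holds at a world iff ψ holds at every accessible world, and \Diamond ψ holds iff ψ holds at some accessible world.
Let φ = q \lor \Box r. Evaluate φ at each world:
  a (successors {a, c, d, e, f}): φ is false.
  b (successors {b, c, d, e, f}): φ is false.
  c (successors {a, b, c, e, f}): φ is false.
  d (successors {a, b, d, f}): φ is false.
  e (successors {a, b, c, e, f}): φ is true.
  f (successors {a, b, c, d, e, f}): φ is false.
For instance, at c:
  At c: q is false, \Box r is false, so q \lor \Box r is false.
    At c: \Box r requires r at every successor {a, b, c, e, f}.
      r fails at a, so \Box r is false at c.
Satisfying worlds: {e}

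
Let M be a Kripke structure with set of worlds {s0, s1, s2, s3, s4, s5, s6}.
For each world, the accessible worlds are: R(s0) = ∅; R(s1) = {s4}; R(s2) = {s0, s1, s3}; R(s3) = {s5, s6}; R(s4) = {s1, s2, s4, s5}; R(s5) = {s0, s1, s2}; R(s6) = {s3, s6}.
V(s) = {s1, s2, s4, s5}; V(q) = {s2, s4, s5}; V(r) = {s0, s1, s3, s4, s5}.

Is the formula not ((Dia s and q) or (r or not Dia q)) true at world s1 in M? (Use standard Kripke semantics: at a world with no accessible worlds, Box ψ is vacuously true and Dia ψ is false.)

At s1: (Dia s and q) or (r or not Dia q) is true, so not ((Dia s and q) or (r or not Dia q)) is false.
  At s1: Dia s and q is false, r or not Dia q is true, so (Dia s and q) or (r or not Dia q) is true.
    At s1: Dia s is true, q is false, so Dia s and q is false.
      At s1: Dia s requires s at some successor in {s4}.
        s holds at s4, so Dia s is true at s1.
    At s1: r is true, not Dia q is false, so r or not Dia q is true.
      At s1: Dia q is true, so not Dia q is false.

No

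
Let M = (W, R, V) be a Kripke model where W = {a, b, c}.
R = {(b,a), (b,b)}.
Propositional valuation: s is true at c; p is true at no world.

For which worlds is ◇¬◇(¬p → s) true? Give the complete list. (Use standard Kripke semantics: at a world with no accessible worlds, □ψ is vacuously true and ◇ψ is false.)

Recall that ◇ψ holds at a world iff ψ holds at some accessible world.
Let φ = ◇¬◇(¬p → s). Evaluate φ at each world:
  a (successors ∅): φ is false.
  b (successors {a, b}): φ is true.
  c (successors ∅): φ is false.
For instance, at b:
  At b: ◇¬◇(¬p → s) requires ¬◇(¬p → s) at some successor in {a, b}.
    ¬◇(¬p → s) holds at a, so ◇¬◇(¬p → s) is true at b.
      At a: ◇(¬p → s) is false, so ¬◇(¬p → s) is true.
Satisfying worlds: {b}

b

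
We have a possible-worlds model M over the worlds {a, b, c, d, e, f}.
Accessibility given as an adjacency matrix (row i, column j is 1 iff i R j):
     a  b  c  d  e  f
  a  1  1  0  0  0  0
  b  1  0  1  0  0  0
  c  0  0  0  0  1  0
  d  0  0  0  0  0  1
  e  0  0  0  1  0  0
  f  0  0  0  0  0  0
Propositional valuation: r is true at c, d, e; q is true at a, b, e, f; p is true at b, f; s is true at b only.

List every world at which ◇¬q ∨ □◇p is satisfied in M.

Recall that □ψ holds at a world iff ψ holds at every accessible world, and ◇ψ holds iff ψ holds at some accessible world.
Let φ = ◇¬q ∨ □◇p. Evaluate φ at each world:
  a (successors {a, b}): φ is false.
  b (successors {a, c}): φ is true.
  c (successors {e}): φ is false.
  d (successors {f}): φ is false.
  e (successors {d}): φ is true.
  f (successors ∅): φ is true.
For instance, at b:
  At b: ◇¬q is true, □◇p is false, so ◇¬q ∨ □◇p is true.
    At b: ◇¬q requires ¬q at some successor in {a, c}.
      ¬q holds at c, so ◇¬q is true at b.
    At b: □◇p requires ◇p at every successor {a, c}.
      ◇p fails at c, so □◇p is false at b.
Satisfying worlds: {b, e, f}

b, e, f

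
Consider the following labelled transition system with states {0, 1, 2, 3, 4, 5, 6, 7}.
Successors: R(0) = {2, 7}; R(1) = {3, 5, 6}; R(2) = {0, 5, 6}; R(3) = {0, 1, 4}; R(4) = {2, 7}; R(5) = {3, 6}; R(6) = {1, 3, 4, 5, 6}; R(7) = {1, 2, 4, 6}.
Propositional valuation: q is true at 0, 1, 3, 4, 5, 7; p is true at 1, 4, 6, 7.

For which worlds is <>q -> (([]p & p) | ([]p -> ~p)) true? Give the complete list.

Recall that []ψ holds at a world iff ψ holds at every accessible world, and <>ψ holds iff ψ holds at some accessible world.
Let φ = <>q -> (([]p & p) | ([]p -> ~p)). Evaluate φ at each world:
  0 (successors {2, 7}): φ is true.
  1 (successors {3, 5, 6}): φ is true.
  2 (successors {0, 5, 6}): φ is true.
  3 (successors {0, 1, 4}): φ is true.
  4 (successors {2, 7}): φ is true.
  5 (successors {3, 6}): φ is true.
  6 (successors {1, 3, 4, 5, 6}): φ is true.
  7 (successors {1, 2, 4, 6}): φ is true.
For instance, at 1:
  At 1: <>q is true, ([]p & p) | ([]p -> ~p) is true, so <>q -> (([]p & p) | ([]p -> ~p)) is true.
    At 1: <>q requires q at some successor in {3, 5, 6}.
      q holds at 3, so <>q is true at 1.
    At 1: []p & p is false, []p -> ~p is true, so ([]p & p) | ([]p -> ~p) is true.
      At 1: []p is false, p is true, so []p & p is false.
      At 1: []p is false, ~p is false, so []p -> ~p is true.
Satisfying worlds: {0, 1, 2, 3, 4, 5, 6, 7}

0, 1, 2, 3, 4, 5, 6, 7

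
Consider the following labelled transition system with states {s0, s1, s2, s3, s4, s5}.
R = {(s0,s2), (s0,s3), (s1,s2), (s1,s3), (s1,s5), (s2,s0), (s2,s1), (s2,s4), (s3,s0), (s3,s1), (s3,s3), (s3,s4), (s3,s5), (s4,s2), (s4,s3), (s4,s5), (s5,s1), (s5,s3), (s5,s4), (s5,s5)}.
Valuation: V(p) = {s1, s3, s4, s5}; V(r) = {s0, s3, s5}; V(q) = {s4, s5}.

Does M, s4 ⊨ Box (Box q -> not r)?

Recall that Box ψ holds at a world iff ψ holds at every accessible world, and Dia ψ holds iff ψ holds at some accessible world.
At s4: Box (Box q -> not r) requires Box q -> not r at every successor {s2, s3, s5}.
    At s2: Box q is false, not r is true, so Box q -> not r is true.
      At s2: Box q requires q at every successor {s0, s1, s4}.
        q fails at s0, so Box q is false at s2.
    At s3: Box q is false, not r is false, so Box q -> not r is true.
      At s3: Box q requires q at every successor {s0, s1, s3, s4, s5}.
        q fails at s0, so Box q is false at s3.
    At s5: Box q is false, not r is false, so Box q -> not r is true.
      At s5: Box q requires q at every successor {s1, s3, s4, s5}.
        q fails at s1, so Box q is false at s5.
So Box (Box q -> not r) is true at s4.

Yes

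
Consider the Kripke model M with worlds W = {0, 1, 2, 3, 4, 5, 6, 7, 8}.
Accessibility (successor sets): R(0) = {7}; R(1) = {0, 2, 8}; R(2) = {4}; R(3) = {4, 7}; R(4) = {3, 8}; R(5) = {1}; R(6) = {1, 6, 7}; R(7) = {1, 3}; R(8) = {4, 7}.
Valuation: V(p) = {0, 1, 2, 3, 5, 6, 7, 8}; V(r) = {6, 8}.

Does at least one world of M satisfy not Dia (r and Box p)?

Let φ = not Dia (r and Box p). Evaluate φ at each world:
  0 (successors {7}): φ is true.
  1 (successors {0, 2, 8}): φ is true.
  2 (successors {4}): φ is true.
  3 (successors {4, 7}): φ is true.
  4 (successors {3, 8}): φ is true.
  5 (successors {1}): φ is true.
  6 (successors {1, 6, 7}): φ is false.
  7 (successors {1, 3}): φ is true.
  8 (successors {4, 7}): φ is true.
Detail at 0 (witness):
  At 0: Dia (r and Box p) is false, so not Dia (r and Box p) is true.
    At 0: Dia (r and Box p) requires r and Box p at some successor in {7}.
      At 7: r and Box p is false.
    So Dia (r and Box p) is false at 0.

Yes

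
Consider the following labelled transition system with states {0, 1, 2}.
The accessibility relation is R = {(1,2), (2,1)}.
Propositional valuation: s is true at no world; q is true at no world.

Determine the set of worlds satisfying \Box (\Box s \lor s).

Let φ = \Box (\Box s \lor s). Evaluate φ at each world:
  0 (successors ∅): φ is true.
  1 (successors {2}): φ is false.
  2 (successors {1}): φ is false.
For instance, at 1:
  At 1: \Box (\Box s \lor s) requires \Box s \lor s at every successor {2}.
    \Box s \lor s fails at 2, so \Box (\Box s \lor s) is false at 1.
      At 2: \Box s is false, s is false, so \Box s \lor s is false.
Satisfying worlds: {0}

0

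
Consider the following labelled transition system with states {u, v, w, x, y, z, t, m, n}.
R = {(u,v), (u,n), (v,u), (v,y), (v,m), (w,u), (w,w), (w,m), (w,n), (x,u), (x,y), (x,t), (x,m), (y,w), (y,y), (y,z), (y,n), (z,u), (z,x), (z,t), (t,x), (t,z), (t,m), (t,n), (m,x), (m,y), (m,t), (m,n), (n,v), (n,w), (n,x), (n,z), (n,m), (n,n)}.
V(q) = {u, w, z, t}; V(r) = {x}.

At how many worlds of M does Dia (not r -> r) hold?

4

Let φ = Dia (not r -> r). Evaluate φ at each world:
  u (successors {v, n}): φ is false.
  v (successors {u, y, m}): φ is false.
  w (successors {u, w, m, n}): φ is false.
  x (successors {u, y, t, m}): φ is false.
  y (successors {w, y, z, n}): φ is false.
  z (successors {u, x, t}): φ is true.
  t (successors {x, z, m, n}): φ is true.
  m (successors {x, y, t, n}): φ is true.
  n (successors {v, w, x, z, m, n}): φ is true.
For instance, at x:
  At x: Dia (not r -> r) requires not r -> r at some successor in {u, y, t, m}.
    At u: not r -> r is false.
    At y: not r -> r is false.
    At t: not r -> r is false.
    At m: not r -> r is false.
  So Dia (not r -> r) is false at x.
Satisfying worlds: {z, t, m, n}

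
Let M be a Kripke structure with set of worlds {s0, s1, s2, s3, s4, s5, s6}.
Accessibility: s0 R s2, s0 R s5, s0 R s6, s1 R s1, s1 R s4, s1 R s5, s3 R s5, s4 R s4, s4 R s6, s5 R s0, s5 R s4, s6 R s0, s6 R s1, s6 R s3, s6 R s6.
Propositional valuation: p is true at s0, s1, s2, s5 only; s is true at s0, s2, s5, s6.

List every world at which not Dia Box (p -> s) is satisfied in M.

s2

Let φ = not Dia Box (p -> s). Evaluate φ at each world:
  s0 (successors {s2, s5, s6}): φ is false.
  s1 (successors {s1, s4, s5}): φ is false.
  s2 (successors ∅): φ is true.
  s3 (successors {s5}): φ is false.
  s4 (successors {s4, s6}): φ is false.
  s5 (successors {s0, s4}): φ is false.
  s6 (successors {s0, s1, s3, s6}): φ is false.
For instance, at s4:
  At s4: Dia Box (p -> s) is true, so not Dia Box (p -> s) is false.
    At s4: Dia Box (p -> s) requires Box (p -> s) at some successor in {s4, s6}.
      Box (p -> s) holds at s4, so Dia Box (p -> s) is true at s4.
Satisfying worlds: {s2}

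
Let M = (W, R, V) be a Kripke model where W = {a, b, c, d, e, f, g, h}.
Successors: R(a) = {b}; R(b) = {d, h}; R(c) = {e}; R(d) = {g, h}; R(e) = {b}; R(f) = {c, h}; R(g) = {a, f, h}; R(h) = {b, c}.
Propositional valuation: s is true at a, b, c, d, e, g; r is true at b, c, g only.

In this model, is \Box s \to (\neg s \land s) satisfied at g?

Yes

At g: \Box s is false, \neg s \land s is false, so \Box s \to (\neg s \land s) is true.
  At g: \Box s requires s at every successor {a, f, h}.
    s fails at f, so \Box s is false at g.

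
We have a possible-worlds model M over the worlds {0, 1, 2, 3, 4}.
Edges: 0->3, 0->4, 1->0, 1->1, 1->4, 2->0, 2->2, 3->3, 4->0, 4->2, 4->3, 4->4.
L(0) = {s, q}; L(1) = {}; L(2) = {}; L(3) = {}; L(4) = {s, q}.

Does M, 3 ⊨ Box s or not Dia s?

Yes

At 3: Box s is false, not Dia s is true, so Box s or not Dia s is true.
  At 3: Box s requires s at every successor {3}.
    s fails at 3, so Box s is false at 3.
  At 3: Dia s is false, so not Dia s is true.
    At 3: Dia s requires s at some successor in {3}.
      At 3: s is false.
    So Dia s is false at 3.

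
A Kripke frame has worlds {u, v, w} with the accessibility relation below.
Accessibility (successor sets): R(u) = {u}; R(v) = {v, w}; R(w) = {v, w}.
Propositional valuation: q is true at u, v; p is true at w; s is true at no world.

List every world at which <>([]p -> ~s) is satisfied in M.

u, v, w

Recall that []ψ holds at a world iff ψ holds at every accessible world, and <>ψ holds iff ψ holds at some accessible world.
Let φ = <>([]p -> ~s). Evaluate φ at each world:
  u (successors {u}): φ is true.
  v (successors {v, w}): φ is true.
  w (successors {v, w}): φ is true.
For instance, at w:
  At w: <>([]p -> ~s) requires []p -> ~s at some successor in {v, w}.
    []p -> ~s holds at v, so <>([]p -> ~s) is true at w.
      At v: []p is false, ~s is true, so []p -> ~s is true.
Satisfying worlds: {u, v, w}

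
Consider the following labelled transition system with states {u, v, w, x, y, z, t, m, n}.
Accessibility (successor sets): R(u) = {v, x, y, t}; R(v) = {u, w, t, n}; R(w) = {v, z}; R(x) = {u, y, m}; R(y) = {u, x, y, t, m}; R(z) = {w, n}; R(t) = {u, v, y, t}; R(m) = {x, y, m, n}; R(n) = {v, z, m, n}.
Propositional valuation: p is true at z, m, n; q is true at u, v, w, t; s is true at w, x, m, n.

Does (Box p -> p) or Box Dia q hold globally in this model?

Let φ = (Box p -> p) or Box Dia q. Evaluate φ at each world:
  u (successors {v, x, y, t}): φ is true.
  v (successors {u, w, t, n}): φ is true.
  w (successors {v, z}): φ is true.
  x (successors {u, y, m}): φ is true.
  y (successors {u, x, y, t, m}): φ is true.
  z (successors {w, n}): φ is true.
  t (successors {u, v, y, t}): φ is true.
  m (successors {x, y, m, n}): φ is true.
  n (successors {v, z, m, n}): φ is true.
For instance, at u:
  At u: Box p -> p is true, Box Dia q is true, so (Box p -> p) or Box Dia q is true.
    At u: Box p is false, p is false, so Box p -> p is true.
      At u: Box p requires p at every successor {v, x, y, t}.
        p fails at v, so Box p is false at u.
    At u: Box Dia q requires Dia q at every successor {v, x, y, t}.
      At v: Dia q is true.
      At x: Dia q is true.
      At y: Dia q is true.
      At t: Dia q is true.
    So Box Dia q is true at u.

Yes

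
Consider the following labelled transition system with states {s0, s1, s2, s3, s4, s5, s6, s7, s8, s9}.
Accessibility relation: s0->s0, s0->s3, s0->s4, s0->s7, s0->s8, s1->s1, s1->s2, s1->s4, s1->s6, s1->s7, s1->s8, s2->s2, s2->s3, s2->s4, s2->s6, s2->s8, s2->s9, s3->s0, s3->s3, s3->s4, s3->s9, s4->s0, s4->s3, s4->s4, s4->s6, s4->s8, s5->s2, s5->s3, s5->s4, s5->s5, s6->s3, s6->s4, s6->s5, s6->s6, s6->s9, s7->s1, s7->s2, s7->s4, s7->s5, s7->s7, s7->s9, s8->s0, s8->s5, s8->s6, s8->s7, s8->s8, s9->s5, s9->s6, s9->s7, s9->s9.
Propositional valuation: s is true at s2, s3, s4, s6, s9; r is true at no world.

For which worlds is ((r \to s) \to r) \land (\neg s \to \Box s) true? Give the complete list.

none

Recall that \Box ψ holds at a world iff ψ holds at every accessible world, and \Diamond ψ holds iff ψ holds at some accessible world.
Let φ = ((r \to s) \to r) \land (\neg s \to \Box s). Evaluate φ at each world:
  s0 (successors {s0, s3, s4, s7, s8}): φ is false.
  s1 (successors {s1, s2, s4, s6, s7, s8}): φ is false.
  s2 (successors {s2, s3, s4, s6, s8, s9}): φ is false.
  s3 (successors {s0, s3, s4, s9}): φ is false.
  s4 (successors {s0, s3, s4, s6, s8}): φ is false.
  s5 (successors {s2, s3, s4, s5}): φ is false.
  s6 (successors {s3, s4, s5, s6, s9}): φ is false.
  s7 (successors {s1, s2, s4, s5, s7, s9}): φ is false.
  s8 (successors {s0, s5, s6, s7, s8}): φ is false.
  s9 (successors {s5, s6, s7, s9}): φ is false.
For instance, at s7:
  At s7: (r \to s) \to r is false, \neg s \to \Box s is false, so ((r \to s) \to r) \land (\neg s \to \Box s) is false.
    At s7: \neg s is true, \Box s is false, so \neg s \to \Box s is false.
      At s7: \Box s requires s at every successor {s1, s2, s4, s5, s7, s9}.
        s fails at s1, so \Box s is false at s7.
Satisfying worlds: none.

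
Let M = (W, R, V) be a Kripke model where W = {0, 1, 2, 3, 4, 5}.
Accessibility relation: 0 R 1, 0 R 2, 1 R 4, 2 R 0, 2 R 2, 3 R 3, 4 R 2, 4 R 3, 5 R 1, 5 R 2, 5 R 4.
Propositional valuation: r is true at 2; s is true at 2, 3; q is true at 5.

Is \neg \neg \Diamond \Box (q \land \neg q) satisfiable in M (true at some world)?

No

Let φ = \neg \neg \Diamond \Box (q \land \neg q). Evaluate φ at each world:
  0 (successors {1, 2}): φ is false.
  1 (successors {4}): φ is false.
  2 (successors {0, 2}): φ is false.
  3 (successors {3}): φ is false.
  4 (successors {2, 3}): φ is false.
  5 (successors {1, 2, 4}): φ is false.
For instance, at 2:
  At 2: \neg \Diamond \Box (q \land \neg q) is true, so \neg \neg \Diamond \Box (q \land \neg q) is false.
    At 2: \Diamond \Box (q \land \neg q) is false, so \neg \Diamond \Box (q \land \neg q) is true.
      At 2: \Diamond \Box (q \land \neg q) requires \Box (q \land \neg q) at some successor in {0, 2}.
        At 0: \Box (q \land \neg q) is false.
        At 2: \Box (q \land \neg q) is false.
      So \Diamond \Box (q \land \neg q) is false at 2.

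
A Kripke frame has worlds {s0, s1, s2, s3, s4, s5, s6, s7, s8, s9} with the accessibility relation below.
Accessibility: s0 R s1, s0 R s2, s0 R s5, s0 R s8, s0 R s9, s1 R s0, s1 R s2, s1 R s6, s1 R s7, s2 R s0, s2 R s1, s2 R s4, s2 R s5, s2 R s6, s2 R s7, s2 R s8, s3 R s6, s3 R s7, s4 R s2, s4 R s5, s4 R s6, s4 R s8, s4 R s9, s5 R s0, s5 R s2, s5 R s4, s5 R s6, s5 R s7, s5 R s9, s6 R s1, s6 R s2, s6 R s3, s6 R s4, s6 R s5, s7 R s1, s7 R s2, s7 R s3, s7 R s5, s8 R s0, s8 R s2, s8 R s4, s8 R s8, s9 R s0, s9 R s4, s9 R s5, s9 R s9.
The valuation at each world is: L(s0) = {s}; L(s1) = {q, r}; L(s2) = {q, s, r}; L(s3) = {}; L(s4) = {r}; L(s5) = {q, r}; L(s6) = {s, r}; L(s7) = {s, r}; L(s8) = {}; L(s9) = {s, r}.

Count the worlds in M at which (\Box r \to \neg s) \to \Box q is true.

Let φ = (\Box r \to \neg s) \to \Box q. Evaluate φ at each world:
  s0 (successors {s1, s2, s5, s8, s9}): φ is false.
  s1 (successors {s0, s2, s6, s7}): φ is false.
  s2 (successors {s0, s1, s4, s5, s6, s7, s8}): φ is false.
  s3 (successors {s6, s7}): φ is false.
  s4 (successors {s2, s5, s6, s8, s9}): φ is false.
  s5 (successors {s0, s2, s4, s6, s7, s9}): φ is false.
  s6 (successors {s1, s2, s3, s4, s5}): φ is false.
  s7 (successors {s1, s2, s3, s5}): φ is false.
  s8 (successors {s0, s2, s4, s8}): φ is false.
  s9 (successors {s0, s4, s5, s9}): φ is false.
For instance, at s0:
  At s0: \Box r \to \neg s is true, \Box q is false, so (\Box r \to \neg s) \to \Box q is false.
    At s0: \Box r is false, \neg s is false, so \Box r \to \neg s is true.
      At s0: \Box r requires r at every successor {s1, s2, s5, s8, s9}.
        r fails at s8, so \Box r is false at s0.
    At s0: \Box q requires q at every successor {s1, s2, s5, s8, s9}.
      q fails at s8, so \Box q is false at s0.
Satisfying worlds: none.

0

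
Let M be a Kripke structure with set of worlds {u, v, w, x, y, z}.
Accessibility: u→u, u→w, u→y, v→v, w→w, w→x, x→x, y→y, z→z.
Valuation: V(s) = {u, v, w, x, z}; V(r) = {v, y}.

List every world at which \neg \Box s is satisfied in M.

Let φ = \neg \Box s. Evaluate φ at each world:
  u (successors {u, w, y}): φ is true.
  v (successors {v}): φ is false.
  w (successors {w, x}): φ is false.
  x (successors {x}): φ is false.
  y (successors {y}): φ is true.
  z (successors {z}): φ is false.
For instance, at w:
  At w: \Box s is true, so \neg \Box s is false.
    At w: \Box s requires s at every successor {w, x}.
      At w: s is true.
      At x: s is true.
    So \Box s is true at w.
Satisfying worlds: {u, y}

u, y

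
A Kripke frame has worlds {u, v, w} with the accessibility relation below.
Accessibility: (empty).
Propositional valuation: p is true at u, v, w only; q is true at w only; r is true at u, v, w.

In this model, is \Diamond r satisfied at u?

No

At u: no accessible worlds, so \Diamond r is false.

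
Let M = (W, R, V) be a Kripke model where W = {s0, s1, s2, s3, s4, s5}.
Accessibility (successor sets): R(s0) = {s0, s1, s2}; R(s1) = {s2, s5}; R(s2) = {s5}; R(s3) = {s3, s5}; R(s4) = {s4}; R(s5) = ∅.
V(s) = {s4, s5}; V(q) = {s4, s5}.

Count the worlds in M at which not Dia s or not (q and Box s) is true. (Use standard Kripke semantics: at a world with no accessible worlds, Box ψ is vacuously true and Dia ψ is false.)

5

Let φ = not Dia s or not (q and Box s). Evaluate φ at each world:
  s0 (successors {s0, s1, s2}): φ is true.
  s1 (successors {s2, s5}): φ is true.
  s2 (successors {s5}): φ is true.
  s3 (successors {s3, s5}): φ is true.
  s4 (successors {s4}): φ is false.
  s5 (successors ∅): φ is true.
For instance, at s4:
  At s4: not Dia s is false, not (q and Box s) is false, so not Dia s or not (q and Box s) is false.
    At s4: Dia s is true, so not Dia s is false.
      At s4: Dia s requires s at some successor in {s4}.
        s holds at s4, so Dia s is true at s4.
    At s4: q and Box s is true, so not (q and Box s) is false.
      At s4: q is true, Box s is true, so q and Box s is true.
Satisfying worlds: {s0, s1, s2, s3, s5}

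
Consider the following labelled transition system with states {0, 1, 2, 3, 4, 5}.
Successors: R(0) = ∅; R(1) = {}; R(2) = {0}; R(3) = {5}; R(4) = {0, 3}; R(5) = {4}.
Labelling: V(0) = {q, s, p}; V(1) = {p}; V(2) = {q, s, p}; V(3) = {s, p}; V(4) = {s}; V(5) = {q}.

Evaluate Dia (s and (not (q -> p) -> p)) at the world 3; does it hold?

No

At 3: Dia (s and (not (q -> p) -> p)) requires s and (not (q -> p) -> p) at some successor in {5}.
  At 5: s and (not (q -> p) -> p) is false.
So Dia (s and (not (q -> p) -> p)) is false at 3.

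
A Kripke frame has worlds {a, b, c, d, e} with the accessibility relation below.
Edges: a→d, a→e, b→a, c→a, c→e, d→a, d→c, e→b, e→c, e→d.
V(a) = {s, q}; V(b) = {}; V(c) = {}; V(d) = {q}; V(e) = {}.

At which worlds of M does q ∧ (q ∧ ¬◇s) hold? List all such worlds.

a

Let φ = q ∧ (q ∧ ¬◇s). Evaluate φ at each world:
  a (successors {d, e}): φ is true.
  b (successors {a}): φ is false.
  c (successors {a, e}): φ is false.
  d (successors {a, c}): φ is false.
  e (successors {b, c, d}): φ is false.
For instance, at a:
  At a: q is true, q ∧ ¬◇s is true, so q ∧ (q ∧ ¬◇s) is true.
    At a: q is true, ¬◇s is true, so q ∧ ¬◇s is true.
      At a: ◇s is false, so ¬◇s is true.
Satisfying worlds: {a}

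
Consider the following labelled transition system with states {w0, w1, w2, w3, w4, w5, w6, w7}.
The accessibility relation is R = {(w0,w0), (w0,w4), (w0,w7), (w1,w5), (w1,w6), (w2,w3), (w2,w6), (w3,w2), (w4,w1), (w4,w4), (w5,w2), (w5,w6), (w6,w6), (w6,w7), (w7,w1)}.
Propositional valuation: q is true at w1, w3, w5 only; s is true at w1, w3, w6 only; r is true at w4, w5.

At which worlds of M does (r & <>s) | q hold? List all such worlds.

Recall that <>ψ holds at a world iff ψ holds at some accessible world.
Let φ = (r & <>s) | q. Evaluate φ at each world:
  w0 (successors {w0, w4, w7}): φ is false.
  w1 (successors {w5, w6}): φ is true.
  w2 (successors {w3, w6}): φ is false.
  w3 (successors {w2}): φ is true.
  w4 (successors {w1, w4}): φ is true.
  w5 (successors {w2, w6}): φ is true.
  w6 (successors {w6, w7}): φ is false.
  w7 (successors {w1}): φ is false.
For instance, at w1:
  At w1: r & <>s is false, q is true, so (r & <>s) | q is true.
    At w1: r is false, <>s is true, so r & <>s is false.
      At w1: <>s requires s at some successor in {w5, w6}.
        s holds at w6, so <>s is true at w1.
Satisfying worlds: {w1, w3, w4, w5}

w1, w3, w4, w5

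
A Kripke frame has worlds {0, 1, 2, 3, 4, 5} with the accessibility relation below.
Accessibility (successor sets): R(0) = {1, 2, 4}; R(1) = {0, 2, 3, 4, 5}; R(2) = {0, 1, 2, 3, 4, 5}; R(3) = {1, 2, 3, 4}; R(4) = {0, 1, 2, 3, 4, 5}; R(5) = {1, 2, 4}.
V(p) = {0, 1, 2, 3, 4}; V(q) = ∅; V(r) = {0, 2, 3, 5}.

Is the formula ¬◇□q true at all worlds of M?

Let φ = ¬◇□q. Evaluate φ at each world:
  0 (successors {1, 2, 4}): φ is true.
  1 (successors {0, 2, 3, 4, 5}): φ is true.
  2 (successors {0, 1, 2, 3, 4, 5}): φ is true.
  3 (successors {1, 2, 3, 4}): φ is true.
  4 (successors {0, 1, 2, 3, 4, 5}): φ is true.
  5 (successors {1, 2, 4}): φ is true.
For instance, at 1:
  At 1: ◇□q is false, so ¬◇□q is true.
    At 1: ◇□q requires □q at some successor in {0, 2, 3, 4, 5}.
      At 0: □q is false.
      At 2: □q is false.
      At 3: □q is false.
      At 4: □q is false.
      At 5: □q is false.
    So ◇□q is false at 1.

Yes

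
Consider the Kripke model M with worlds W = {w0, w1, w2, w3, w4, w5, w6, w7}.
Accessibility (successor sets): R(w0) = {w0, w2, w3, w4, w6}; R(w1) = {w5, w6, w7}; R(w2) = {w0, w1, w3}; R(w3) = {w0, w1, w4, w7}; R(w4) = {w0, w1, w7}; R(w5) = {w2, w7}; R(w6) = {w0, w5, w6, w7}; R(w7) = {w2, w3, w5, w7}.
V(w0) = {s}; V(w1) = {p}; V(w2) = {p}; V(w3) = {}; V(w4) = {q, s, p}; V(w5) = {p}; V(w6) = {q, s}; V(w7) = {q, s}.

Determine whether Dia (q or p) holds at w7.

Recall that Dia ψ holds at a world iff ψ holds at some accessible world.
At w7: Dia (q or p) requires q or p at some successor in {w2, w3, w5, w7}.
  q or p holds at w2, so Dia (q or p) is true at w7.

Yes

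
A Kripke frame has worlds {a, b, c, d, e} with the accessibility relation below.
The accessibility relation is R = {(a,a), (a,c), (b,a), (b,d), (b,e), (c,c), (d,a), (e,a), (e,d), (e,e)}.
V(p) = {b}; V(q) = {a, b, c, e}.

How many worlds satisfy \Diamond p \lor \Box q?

Let φ = \Diamond p \lor \Box q. Evaluate φ at each world:
  a (successors {a, c}): φ is true.
  b (successors {a, d, e}): φ is false.
  c (successors {c}): φ is true.
  d (successors {a}): φ is true.
  e (successors {a, d, e}): φ is false.
For instance, at a:
  At a: \Diamond p is false, \Box q is true, so \Diamond p \lor \Box q is true.
    At a: \Diamond p requires p at some successor in {a, c}.
      At a: p is false.
      At c: p is false.
    So \Diamond p is false at a.
    At a: \Box q requires q at every successor {a, c}.
      At a: q is true.
      At c: q is true.
    So \Box q is true at a.
Satisfying worlds: {a, c, d}

3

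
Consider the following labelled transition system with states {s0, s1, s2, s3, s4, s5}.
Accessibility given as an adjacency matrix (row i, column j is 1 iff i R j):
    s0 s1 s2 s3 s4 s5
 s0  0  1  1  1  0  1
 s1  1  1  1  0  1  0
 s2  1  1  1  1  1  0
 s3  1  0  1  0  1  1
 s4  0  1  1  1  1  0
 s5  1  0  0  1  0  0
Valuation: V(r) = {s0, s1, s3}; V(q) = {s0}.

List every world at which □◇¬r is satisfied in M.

Let φ = □◇¬r. Evaluate φ at each world:
  s0 (successors {s1, s2, s3, s5}): φ is false.
  s1 (successors {s0, s1, s2, s4}): φ is true.
  s2 (successors {s0, s1, s2, s3, s4}): φ is true.
  s3 (successors {s0, s2, s4, s5}): φ is false.
  s4 (successors {s1, s2, s3, s4}): φ is true.
  s5 (successors {s0, s3}): φ is true.
For instance, at s2:
  At s2: □◇¬r requires ◇¬r at every successor {s0, s1, s2, s3, s4}.
    At s0: ◇¬r is true.
    At s1: ◇¬r is true.
    At s2: ◇¬r is true.
    At s3: ◇¬r is true.
    At s4: ◇¬r is true.
  So □◇¬r is true at s2.
Satisfying worlds: {s1, s2, s4, s5}

s1, s2, s4, s5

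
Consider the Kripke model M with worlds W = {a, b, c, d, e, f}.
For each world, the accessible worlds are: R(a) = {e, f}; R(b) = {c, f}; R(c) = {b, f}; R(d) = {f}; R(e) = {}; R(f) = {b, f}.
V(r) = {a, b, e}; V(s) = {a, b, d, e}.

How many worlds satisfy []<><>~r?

Let φ = []<><>~r. Evaluate φ at each world:
  a (successors {e, f}): φ is false.
  b (successors {c, f}): φ is true.
  c (successors {b, f}): φ is true.
  d (successors {f}): φ is true.
  e (successors ∅): φ is true.
  f (successors {b, f}): φ is true.
For instance, at a:
  At a: []<><>~r requires <><>~r at every successor {e, f}.
    <><>~r fails at e, so []<><>~r is false at a.
      At e: no accessible worlds, so <><>~r is false.
Satisfying worlds: {b, c, d, e, f}

5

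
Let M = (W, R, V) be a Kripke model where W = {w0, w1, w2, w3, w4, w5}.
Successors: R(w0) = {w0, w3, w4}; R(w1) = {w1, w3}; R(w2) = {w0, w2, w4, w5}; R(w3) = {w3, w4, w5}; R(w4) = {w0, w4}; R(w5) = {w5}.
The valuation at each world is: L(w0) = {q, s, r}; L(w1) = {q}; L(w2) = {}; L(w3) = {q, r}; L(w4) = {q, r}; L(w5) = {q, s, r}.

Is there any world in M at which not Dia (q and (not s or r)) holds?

Recall that Dia ψ holds at a world iff ψ holds at some accessible world.
Let φ = not Dia (q and (not s or r)). Evaluate φ at each world:
  w0 (successors {w0, w3, w4}): φ is false.
  w1 (successors {w1, w3}): φ is false.
  w2 (successors {w0, w2, w4, w5}): φ is false.
  w3 (successors {w3, w4, w5}): φ is false.
  w4 (successors {w0, w4}): φ is false.
  w5 (successors {w5}): φ is false.
For instance, at w3:
  At w3: Dia (q and (not s or r)) is true, so not Dia (q and (not s or r)) is false.
    At w3: Dia (q and (not s or r)) requires q and (not s or r) at some successor in {w3, w4, w5}.
      q and (not s or r) holds at w3, so Dia (q and (not s or r)) is true at w3.

No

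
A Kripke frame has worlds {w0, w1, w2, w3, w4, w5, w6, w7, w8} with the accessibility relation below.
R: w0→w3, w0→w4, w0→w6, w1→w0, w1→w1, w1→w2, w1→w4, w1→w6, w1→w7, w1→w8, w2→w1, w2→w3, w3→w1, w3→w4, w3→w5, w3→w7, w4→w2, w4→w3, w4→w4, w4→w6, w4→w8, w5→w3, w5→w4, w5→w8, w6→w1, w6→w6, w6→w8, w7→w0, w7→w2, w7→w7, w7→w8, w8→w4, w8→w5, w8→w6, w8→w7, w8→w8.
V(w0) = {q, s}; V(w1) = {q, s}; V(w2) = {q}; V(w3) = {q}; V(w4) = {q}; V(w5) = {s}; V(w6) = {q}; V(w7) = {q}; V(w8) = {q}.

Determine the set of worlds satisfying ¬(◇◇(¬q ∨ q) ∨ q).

none

Let φ = ¬(◇◇(¬q ∨ q) ∨ q). Evaluate φ at each world:
  w0 (successors {w3, w4, w6}): φ is false.
  w1 (successors {w0, w1, w2, w4, w6, w7, w8}): φ is false.
  w2 (successors {w1, w3}): φ is false.
  w3 (successors {w1, w4, w5, w7}): φ is false.
  w4 (successors {w2, w3, w4, w6, w8}): φ is false.
  w5 (successors {w3, w4, w8}): φ is false.
  w6 (successors {w1, w6, w8}): φ is false.
  w7 (successors {w0, w2, w7, w8}): φ is false.
  w8 (successors {w4, w5, w6, w7, w8}): φ is false.
For instance, at w2:
  At w2: ◇◇(¬q ∨ q) ∨ q is true, so ¬(◇◇(¬q ∨ q) ∨ q) is false.
    At w2: ◇◇(¬q ∨ q) is true, q is true, so ◇◇(¬q ∨ q) ∨ q is true.
      At w2: ◇◇(¬q ∨ q) requires ◇(¬q ∨ q) at some successor in {w1, w3}.
        ◇(¬q ∨ q) holds at w1, so ◇◇(¬q ∨ q) is true at w2.
Satisfying worlds: none.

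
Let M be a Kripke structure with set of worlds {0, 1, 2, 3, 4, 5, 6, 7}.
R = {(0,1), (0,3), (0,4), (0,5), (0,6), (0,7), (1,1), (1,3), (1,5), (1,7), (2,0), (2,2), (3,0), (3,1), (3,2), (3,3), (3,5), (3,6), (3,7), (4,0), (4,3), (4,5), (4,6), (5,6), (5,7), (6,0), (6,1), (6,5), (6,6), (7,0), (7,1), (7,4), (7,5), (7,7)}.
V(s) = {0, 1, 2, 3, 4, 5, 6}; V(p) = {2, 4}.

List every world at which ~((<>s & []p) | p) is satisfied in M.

0, 1, 3, 5, 6, 7

Let φ = ~((<>s & []p) | p). Evaluate φ at each world:
  0 (successors {1, 3, 4, 5, 6, 7}): φ is true.
  1 (successors {1, 3, 5, 7}): φ is true.
  2 (successors {0, 2}): φ is false.
  3 (successors {0, 1, 2, 3, 5, 6, 7}): φ is true.
  4 (successors {0, 3, 5, 6}): φ is false.
  5 (successors {6, 7}): φ is true.
  6 (successors {0, 1, 5, 6}): φ is true.
  7 (successors {0, 1, 4, 5, 7}): φ is true.
For instance, at 2:
  At 2: (<>s & []p) | p is true, so ~((<>s & []p) | p) is false.
    At 2: <>s & []p is false, p is true, so (<>s & []p) | p is true.
      At 2: <>s is true, []p is false, so <>s & []p is false.
Satisfying worlds: {0, 1, 3, 5, 6, 7}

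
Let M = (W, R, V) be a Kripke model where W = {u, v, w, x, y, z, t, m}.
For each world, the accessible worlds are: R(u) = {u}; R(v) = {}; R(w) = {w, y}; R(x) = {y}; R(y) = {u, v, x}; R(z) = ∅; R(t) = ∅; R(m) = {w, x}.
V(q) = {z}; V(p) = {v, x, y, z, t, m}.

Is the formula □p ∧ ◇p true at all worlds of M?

No

Let φ = □p ∧ ◇p. Evaluate φ at each world:
  u (successors {u}): φ is false.
  v (successors ∅): φ is false.
  w (successors {w, y}): φ is false.
  x (successors {y}): φ is true.
  y (successors {u, v, x}): φ is false.
  z (successors ∅): φ is false.
  t (successors ∅): φ is false.
  m (successors {w, x}): φ is false.
Detail at u (counterexample):
  At u: □p is false, ◇p is false, so □p ∧ ◇p is false.
    At u: □p requires p at every successor {u}.
      p fails at u, so □p is false at u.
    At u: ◇p requires p at some successor in {u}.
      At u: p is false.
    So ◇p is false at u.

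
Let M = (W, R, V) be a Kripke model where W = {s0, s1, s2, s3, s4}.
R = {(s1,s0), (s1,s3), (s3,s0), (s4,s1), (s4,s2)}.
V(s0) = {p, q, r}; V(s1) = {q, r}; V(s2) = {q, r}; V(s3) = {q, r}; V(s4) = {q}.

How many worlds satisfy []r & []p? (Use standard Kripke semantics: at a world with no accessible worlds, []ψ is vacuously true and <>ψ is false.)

3

Recall that []ψ holds at a world iff ψ holds at every accessible world, and <>ψ holds iff ψ holds at some accessible world.
Let φ = []r & []p. Evaluate φ at each world:
  s0 (successors ∅): φ is true.
  s1 (successors {s0, s3}): φ is false.
  s2 (successors ∅): φ is true.
  s3 (successors {s0}): φ is true.
  s4 (successors {s1, s2}): φ is false.
For instance, at s3:
  At s3: []r is true, []p is true, so []r & []p is true.
    At s3: []r requires r at every successor {s0}.
      At s0: r is true.
    So []r is true at s3.
    At s3: []p requires p at every successor {s0}.
      At s0: p is true.
    So []p is true at s3.
Satisfying worlds: {s0, s2, s3}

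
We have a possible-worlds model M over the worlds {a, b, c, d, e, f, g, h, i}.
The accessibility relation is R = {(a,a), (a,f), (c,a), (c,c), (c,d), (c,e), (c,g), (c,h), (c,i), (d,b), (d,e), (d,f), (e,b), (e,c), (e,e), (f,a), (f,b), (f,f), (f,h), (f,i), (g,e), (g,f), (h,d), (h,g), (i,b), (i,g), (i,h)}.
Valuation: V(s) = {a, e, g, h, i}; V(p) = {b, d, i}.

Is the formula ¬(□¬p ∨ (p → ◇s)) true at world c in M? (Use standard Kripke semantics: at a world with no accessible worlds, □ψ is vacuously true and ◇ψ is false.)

Recall that □ψ holds at a world iff ψ holds at every accessible world, and ◇ψ holds iff ψ holds at some accessible world.
At c: □¬p ∨ (p → ◇s) is true, so ¬(□¬p ∨ (p → ◇s)) is false.
  At c: □¬p is false, p → ◇s is true, so □¬p ∨ (p → ◇s) is true.
    At c: □¬p requires ¬p at every successor {a, c, d, e, g, h, i}.
      ¬p fails at d, so □¬p is false at c.
    At c: p is false, ◇s is true, so p → ◇s is true.
      At c: ◇s requires s at some successor in {a, c, d, e, g, h, i}.
        s holds at a, so ◇s is true at c.

No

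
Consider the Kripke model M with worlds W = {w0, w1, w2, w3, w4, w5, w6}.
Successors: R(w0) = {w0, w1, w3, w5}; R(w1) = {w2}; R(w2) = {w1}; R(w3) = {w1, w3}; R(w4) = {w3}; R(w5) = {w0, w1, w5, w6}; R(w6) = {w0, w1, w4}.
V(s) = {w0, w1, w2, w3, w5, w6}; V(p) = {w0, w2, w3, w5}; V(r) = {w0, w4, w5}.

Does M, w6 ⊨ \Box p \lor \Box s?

At w6: \Box p is false, \Box s is false, so \Box p \lor \Box s is false.
  At w6: \Box p requires p at every successor {w0, w1, w4}.
    p fails at w1, so \Box p is false at w6.
  At w6: \Box s requires s at every successor {w0, w1, w4}.
    s fails at w4, so \Box s is false at w6.

No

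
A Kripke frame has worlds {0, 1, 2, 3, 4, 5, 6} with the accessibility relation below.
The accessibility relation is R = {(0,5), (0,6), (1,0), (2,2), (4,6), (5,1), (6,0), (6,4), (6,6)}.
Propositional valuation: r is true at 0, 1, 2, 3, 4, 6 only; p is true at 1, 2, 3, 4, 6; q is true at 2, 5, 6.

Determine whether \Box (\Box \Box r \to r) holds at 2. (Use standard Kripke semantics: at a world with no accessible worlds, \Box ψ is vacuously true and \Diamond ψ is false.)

Yes

At 2: \Box (\Box \Box r \to r) requires \Box \Box r \to r at every successor {2}.
    At 2: \Box \Box r is true, r is true, so \Box \Box r \to r is true.
      At 2: \Box \Box r requires \Box r at every successor {2}.
        At 2: \Box r is true.
      So \Box \Box r is true at 2.
So \Box (\Box \Box r \to r) is true at 2.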